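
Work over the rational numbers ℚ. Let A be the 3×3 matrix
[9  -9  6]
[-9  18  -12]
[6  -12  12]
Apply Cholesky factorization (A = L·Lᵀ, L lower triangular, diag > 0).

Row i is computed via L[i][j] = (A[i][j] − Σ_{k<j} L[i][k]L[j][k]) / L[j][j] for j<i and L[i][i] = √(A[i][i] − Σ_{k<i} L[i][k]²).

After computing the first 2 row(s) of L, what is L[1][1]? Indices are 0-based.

L[1][1] = 3

Step 1: L[0][0] = √(9) = 3.
  L[1][0] = (-9) / L[0][0] = -3.
Step 2: L[1][1] = √(9) = 3.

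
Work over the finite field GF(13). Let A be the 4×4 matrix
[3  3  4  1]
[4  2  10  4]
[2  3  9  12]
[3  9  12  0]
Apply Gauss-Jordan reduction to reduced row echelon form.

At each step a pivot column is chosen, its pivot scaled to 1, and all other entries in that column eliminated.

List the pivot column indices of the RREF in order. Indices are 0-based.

pivot(0,0)=3: scale R0 → (1, 1, 10, 9)
  clear (1,0): R1 −= (4)R0 → (0, 11, 9, 7)
  clear (2,0): R2 −= (2)R0 → (0, 1, 2, 7)
  clear (3,0): R3 −= (3)R0 → (0, 6, 8, 12)
pivot(1,1)=11: scale R1 → (0, 1, 2, 3)
  clear (0,1): R0 −= (1)R1 → (1, 0, 8, 6)
  clear (2,1): R2 −= (1)R1 → (0, 0, 0, 4)
  clear (3,1): R3 −= (6)R1 → (0, 0, 9, 7)
pivot(2,2): swap R2↔R3
pivot(2,2)=9: scale R2 → (0, 0, 1, 8)
  clear (0,2): R0 −= (8)R2 → (1, 0, 0, 7)
  clear (1,2): R1 −= (2)R2 → (0, 1, 0, 0)
pivot(3,3)=4: scale R3 → (0, 0, 0, 1)
  clear (0,3): R0 −= (7)R3 → (1, 0, 0, 0)
  clear (2,3): R2 −= (8)R3 → (0, 0, 1, 0)

pivot columns: 0, 1, 2, 3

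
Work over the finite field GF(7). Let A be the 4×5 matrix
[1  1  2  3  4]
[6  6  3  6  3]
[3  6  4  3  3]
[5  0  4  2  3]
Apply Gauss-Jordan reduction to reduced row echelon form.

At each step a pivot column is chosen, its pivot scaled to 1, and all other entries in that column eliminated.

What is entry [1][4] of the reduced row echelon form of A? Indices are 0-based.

step 1: normalize row 0 (÷1) = (1, 1, 2, 3, 4)
  row 1: subtract 6×row0 = (0, 0, 5, 2, 0)
  row 2: subtract 3×row0 = (0, 3, 5, 1, 5)
  row 3: subtract 5×row0 = (0, 2, 1, 1, 4)
step 2: exchange rows 1,2
step 2: normalize row 1 (÷3) = (0, 1, 4, 5, 4)
  row 0: subtract 1×row1 = (1, 0, 5, 5, 0)
  row 3: subtract 2×row1 = (0, 0, 0, 5, 3)
step 3: normalize row 2 (÷5) = (0, 0, 1, 6, 0)
  row 0: subtract 5×row2 = (1, 0, 0, 3, 0)
  row 1: subtract 4×row2 = (0, 1, 0, 2, 4)
step 4: normalize row 3 (÷5) = (0, 0, 0, 1, 2)
  row 0: subtract 3×row3 = (1, 0, 0, 0, 1)
  row 1: subtract 2×row3 = (0, 1, 0, 0, 0)
  row 2: subtract 6×row3 = (0, 0, 1, 0, 2)

M[1][4] = 0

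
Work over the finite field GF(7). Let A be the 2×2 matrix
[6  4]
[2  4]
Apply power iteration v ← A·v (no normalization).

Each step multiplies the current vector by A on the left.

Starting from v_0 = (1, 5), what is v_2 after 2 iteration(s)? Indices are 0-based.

v_0 = (1, 5).
v_1 = A·v_0 = (5, 1).
v_2 = A·v_1 = (6, 0).

v_2 = (6, 0)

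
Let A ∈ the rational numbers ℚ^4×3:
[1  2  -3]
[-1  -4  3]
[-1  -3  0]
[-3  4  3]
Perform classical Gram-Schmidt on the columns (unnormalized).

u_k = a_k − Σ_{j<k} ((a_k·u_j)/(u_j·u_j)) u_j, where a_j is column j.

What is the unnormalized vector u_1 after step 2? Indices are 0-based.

u_1 = (9/4, -17/4, -13/4, 13/4)

Step 1: u_0 = a_0 = (1, -1, -1, -3).
Step 2: u_1 = a_1 − (-1/4)·u_0 = (9/4, -17/4, -13/4, 13/4).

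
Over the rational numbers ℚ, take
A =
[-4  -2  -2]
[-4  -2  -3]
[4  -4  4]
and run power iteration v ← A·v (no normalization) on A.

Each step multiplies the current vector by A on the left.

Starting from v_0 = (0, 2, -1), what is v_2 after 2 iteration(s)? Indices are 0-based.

v_2 = (34, 46, -52)

v_0 = (0, 2, -1).
v_1 = A·v_0 = (-2, -1, -12).
v_2 = A·v_1 = (34, 46, -52).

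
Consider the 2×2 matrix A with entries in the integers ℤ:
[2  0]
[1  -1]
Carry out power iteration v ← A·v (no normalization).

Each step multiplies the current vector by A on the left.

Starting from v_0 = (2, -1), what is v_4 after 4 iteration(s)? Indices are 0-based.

v_4 = (32, 9)

v_0 = (2, -1).
v_1 = A·v_0 = (4, 3).
v_2 = A·v_1 = (8, 1).
v_3 = A·v_2 = (16, 7).
v_4 = A·v_3 = (32, 9).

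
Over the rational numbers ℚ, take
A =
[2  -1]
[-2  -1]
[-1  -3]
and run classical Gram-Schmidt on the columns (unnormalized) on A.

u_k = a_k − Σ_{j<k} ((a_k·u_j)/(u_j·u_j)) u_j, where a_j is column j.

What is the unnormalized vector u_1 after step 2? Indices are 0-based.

Step 1: u_0 = a_0 = (2, -2, -1).
Step 2: u_1 = a_1 − (1/3)·u_0 = (-5/3, -1/3, -8/3).

u_1 = (-5/3, -1/3, -8/3)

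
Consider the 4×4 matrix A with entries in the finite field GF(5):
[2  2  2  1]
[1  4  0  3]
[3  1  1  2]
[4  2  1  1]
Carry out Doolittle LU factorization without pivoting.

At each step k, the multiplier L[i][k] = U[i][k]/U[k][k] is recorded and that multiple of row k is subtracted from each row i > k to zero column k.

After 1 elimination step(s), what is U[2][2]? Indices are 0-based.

k=0: U[0][0]=2
  eliminate (1,0): mult=3, new row 1: (0, 3, 4, 0); set L[1][0]=3
  eliminate (2,0): mult=4, new row 2: (0, 3, 3, 3); set L[2][0]=4
  eliminate (3,0): mult=2, new row 3: (0, 3, 2, 4); set L[3][0]=2

U[2][2] = 3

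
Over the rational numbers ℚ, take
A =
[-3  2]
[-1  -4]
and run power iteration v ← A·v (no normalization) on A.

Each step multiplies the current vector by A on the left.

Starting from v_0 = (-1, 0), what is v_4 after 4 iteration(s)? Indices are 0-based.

v_4 = (49, -147)

v_0 = (-1, 0).
v_1 = A·v_0 = (3, 1).
v_2 = A·v_1 = (-7, -7).
v_3 = A·v_2 = (7, 35).
v_4 = A·v_3 = (49, -147).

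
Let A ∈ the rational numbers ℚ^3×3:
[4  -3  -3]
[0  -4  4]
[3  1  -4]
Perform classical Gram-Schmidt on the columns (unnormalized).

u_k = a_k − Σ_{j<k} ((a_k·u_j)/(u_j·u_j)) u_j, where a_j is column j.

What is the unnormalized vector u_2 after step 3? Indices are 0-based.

Step 1: u_0 = a_0 = (4, 0, 3).
Step 2: u_1 = a_1 − (-9/25)·u_0 = (-39/25, -4, 52/25).
Step 3: u_2 = a_2 − (-24/25)·u_0 − (-491/569)·u_1 = (-288/569, 312/569, 384/569).

u_2 = (-288/569, 312/569, 384/569)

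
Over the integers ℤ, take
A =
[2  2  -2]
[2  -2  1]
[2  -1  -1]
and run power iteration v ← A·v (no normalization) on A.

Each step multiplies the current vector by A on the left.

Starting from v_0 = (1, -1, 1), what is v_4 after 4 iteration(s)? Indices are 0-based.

v_0 = (1, -1, 1).
v_1 = A·v_0 = (-2, 5, 2).
v_2 = A·v_1 = (2, -12, -11).
v_3 = A·v_2 = (2, 17, 27).
v_4 = A·v_3 = (-16, -3, -40).

v_4 = (-16, -3, -40)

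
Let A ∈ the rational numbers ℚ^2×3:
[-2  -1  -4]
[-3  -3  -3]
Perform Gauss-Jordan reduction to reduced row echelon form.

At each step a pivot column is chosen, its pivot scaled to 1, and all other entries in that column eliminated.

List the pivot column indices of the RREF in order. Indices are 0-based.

pivot columns: 0, 1

step 1: normalize row 0 (÷-2) = (1, 1/2, 2)
  row 1: subtract -3×row0 = (0, -3/2, 3)
step 2: normalize row 1 (÷-3/2) = (0, 1, -2)
  row 0: subtract 1/2×row1 = (1, 0, 3)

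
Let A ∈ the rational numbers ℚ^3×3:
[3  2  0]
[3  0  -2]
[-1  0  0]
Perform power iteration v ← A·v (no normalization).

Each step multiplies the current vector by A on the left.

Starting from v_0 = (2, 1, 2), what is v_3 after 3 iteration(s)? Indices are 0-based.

v_0 = (2, 1, 2).
v_1 = A·v_0 = (8, 2, -2).
v_2 = A·v_1 = (28, 28, -8).
v_3 = A·v_2 = (140, 100, -28).

v_3 = (140, 100, -28)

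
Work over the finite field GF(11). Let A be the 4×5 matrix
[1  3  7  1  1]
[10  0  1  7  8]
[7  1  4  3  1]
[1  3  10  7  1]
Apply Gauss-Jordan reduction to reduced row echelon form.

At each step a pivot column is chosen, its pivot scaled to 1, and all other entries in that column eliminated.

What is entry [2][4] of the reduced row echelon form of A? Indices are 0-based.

step 1: normalize row 0 (÷1) = (1, 3, 7, 1, 1)
  row 1: subtract 10×row0 = (0, 3, 8, 8, 9)
  row 2: subtract 7×row0 = (0, 2, 10, 7, 5)
  row 3: subtract 1×row0 = (0, 0, 3, 6, 0)
step 2: normalize row 1 (÷3) = (0, 1, 10, 10, 3)
  row 0: subtract 3×row1 = (1, 0, 10, 4, 3)
  row 2: subtract 2×row1 = (0, 0, 1, 9, 10)
step 3: normalize row 2 (÷1) = (0, 0, 1, 9, 10)
  row 0: subtract 10×row2 = (1, 0, 0, 2, 2)
  row 1: subtract 10×row2 = (0, 1, 0, 8, 2)
  row 3: subtract 3×row2 = (0, 0, 0, 1, 3)
step 4: normalize row 3 (÷1) = (0, 0, 0, 1, 3)
  row 0: subtract 2×row3 = (1, 0, 0, 0, 7)
  row 1: subtract 8×row3 = (0, 1, 0, 0, 0)
  row 2: subtract 9×row3 = (0, 0, 1, 0, 5)

M[2][4] = 5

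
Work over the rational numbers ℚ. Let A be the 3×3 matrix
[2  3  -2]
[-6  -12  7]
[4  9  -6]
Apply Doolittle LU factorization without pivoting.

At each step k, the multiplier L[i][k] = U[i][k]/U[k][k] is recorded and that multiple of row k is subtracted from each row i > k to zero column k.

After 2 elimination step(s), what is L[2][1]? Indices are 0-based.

L[2][1] = -1

k=0: U[0][0]=2
  eliminate (1,0): mult=-3, new row 1: (0, -3, 1); set L[1][0]=-3
  eliminate (2,0): mult=2, new row 2: (0, 3, -2); set L[2][0]=2
k=1: U[1][1]=-3
  eliminate (2,1): mult=-1, new row 2: (0, 0, -1); set L[2][1]=-1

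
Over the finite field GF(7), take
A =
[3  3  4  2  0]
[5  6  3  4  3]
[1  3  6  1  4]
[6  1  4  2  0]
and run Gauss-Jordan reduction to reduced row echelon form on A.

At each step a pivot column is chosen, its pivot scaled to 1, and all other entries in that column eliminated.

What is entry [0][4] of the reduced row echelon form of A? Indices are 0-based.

M[0][4] = 6

pivot(0,0)=3: scale R0 → (1, 1, 6, 3, 0)
  clear (1,0): R1 −= (5)R0 → (0, 1, 1, 3, 3)
  clear (2,0): R2 −= (1)R0 → (0, 2, 0, 5, 4)
  clear (3,0): R3 −= (6)R0 → (0, 2, 3, 5, 0)
pivot(1,1)=1: scale R1 → (0, 1, 1, 3, 3)
  clear (0,1): R0 −= (1)R1 → (1, 0, 5, 0, 4)
  clear (2,1): R2 −= (2)R1 → (0, 0, 5, 6, 5)
  clear (3,1): R3 −= (2)R1 → (0, 0, 1, 6, 1)
pivot(2,2)=5: scale R2 → (0, 0, 1, 4, 1)
  clear (0,2): R0 −= (5)R2 → (1, 0, 0, 1, 6)
  clear (1,2): R1 −= (1)R2 → (0, 1, 0, 6, 2)
  clear (3,2): R3 −= (1)R2 → (0, 0, 0, 2, 0)
pivot(3,3)=2: scale R3 → (0, 0, 0, 1, 0)
  clear (0,3): R0 −= (1)R3 → (1, 0, 0, 0, 6)
  clear (1,3): R1 −= (6)R3 → (0, 1, 0, 0, 2)
  clear (2,3): R2 −= (4)R3 → (0, 0, 1, 0, 1)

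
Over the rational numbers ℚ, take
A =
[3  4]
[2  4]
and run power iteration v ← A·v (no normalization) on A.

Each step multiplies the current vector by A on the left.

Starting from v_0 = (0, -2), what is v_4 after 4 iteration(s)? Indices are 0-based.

v_0 = (0, -2).
v_1 = A·v_0 = (-8, -8).
v_2 = A·v_1 = (-56, -48).
v_3 = A·v_2 = (-360, -304).
v_4 = A·v_3 = (-2296, -1936).

v_4 = (-2296, -1936)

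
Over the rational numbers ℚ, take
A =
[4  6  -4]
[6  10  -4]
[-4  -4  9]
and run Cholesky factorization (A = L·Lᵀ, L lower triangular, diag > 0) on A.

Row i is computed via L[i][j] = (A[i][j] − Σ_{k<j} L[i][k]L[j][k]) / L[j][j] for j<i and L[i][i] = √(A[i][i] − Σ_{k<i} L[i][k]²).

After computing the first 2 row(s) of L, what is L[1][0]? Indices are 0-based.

Step 1: L[0][0] = √(4) = 2.
  L[1][0] = (6) / L[0][0] = 3.
Step 2: L[1][1] = √(1) = 1.

L[1][0] = 3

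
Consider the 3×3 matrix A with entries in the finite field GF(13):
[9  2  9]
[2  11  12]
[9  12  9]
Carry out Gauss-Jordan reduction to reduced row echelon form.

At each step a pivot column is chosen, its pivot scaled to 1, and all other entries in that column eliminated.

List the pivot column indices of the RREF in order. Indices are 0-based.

[1] R0 /= 9  ⇒  (1, 6, 1)
     R1 -= 2·R0  ⇒  (0, 12, 10)
     R2 -= 9·R0  ⇒  (0, 10, 0)
[2] R1 /= 12  ⇒  (0, 1, 3)
     R0 -= 6·R1  ⇒  (1, 0, 9)
     R2 -= 10·R1  ⇒  (0, 0, 9)
[3] R2 /= 9  ⇒  (0, 0, 1)
     R0 -= 9·R2  ⇒  (1, 0, 0)
     R1 -= 3·R2  ⇒  (0, 1, 0)

pivot columns: 0, 1, 2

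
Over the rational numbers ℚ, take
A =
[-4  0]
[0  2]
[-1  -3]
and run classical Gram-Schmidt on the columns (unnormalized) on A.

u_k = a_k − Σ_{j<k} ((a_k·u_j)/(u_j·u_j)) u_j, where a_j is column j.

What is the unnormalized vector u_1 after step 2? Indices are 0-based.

u_1 = (12/17, 2, -48/17)

Step 1: u_0 = a_0 = (-4, 0, -1).
Step 2: u_1 = a_1 − (3/17)·u_0 = (12/17, 2, -48/17).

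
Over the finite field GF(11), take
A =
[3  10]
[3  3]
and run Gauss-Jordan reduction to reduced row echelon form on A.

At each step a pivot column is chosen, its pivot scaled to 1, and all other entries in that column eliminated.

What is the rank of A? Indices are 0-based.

[1] R0 /= 3  ⇒  (1, 7)
     R1 -= 3·R0  ⇒  (0, 4)
[2] R1 /= 4  ⇒  (0, 1)
     R0 -= 7·R1  ⇒  (1, 0)

rank = 2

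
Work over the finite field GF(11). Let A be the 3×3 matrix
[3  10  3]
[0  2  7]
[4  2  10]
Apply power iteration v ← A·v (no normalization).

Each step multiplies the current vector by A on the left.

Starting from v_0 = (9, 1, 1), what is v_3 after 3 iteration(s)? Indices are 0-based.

v_3 = (9, 1, 3)

v_0 = (9, 1, 1).
v_1 = A·v_0 = (7, 9, 4).
v_2 = A·v_1 = (2, 2, 9).
v_3 = A·v_2 = (9, 1, 3).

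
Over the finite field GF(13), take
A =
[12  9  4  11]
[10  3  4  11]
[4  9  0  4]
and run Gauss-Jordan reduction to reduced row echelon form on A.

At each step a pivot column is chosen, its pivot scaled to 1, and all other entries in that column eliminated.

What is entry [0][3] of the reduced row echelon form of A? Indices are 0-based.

step 1: normalize row 0 (÷12) = (1, 4, 9, 2)
  row 1: subtract 10×row0 = (0, 2, 5, 4)
  row 2: subtract 4×row0 = (0, 6, 3, 9)
step 2: normalize row 1 (÷2) = (0, 1, 9, 2)
  row 0: subtract 4×row1 = (1, 0, 12, 7)
  row 2: subtract 6×row1 = (0, 0, 1, 10)
step 3: normalize row 2 (÷1) = (0, 0, 1, 10)
  row 0: subtract 12×row2 = (1, 0, 0, 4)
  row 1: subtract 9×row2 = (0, 1, 0, 3)

M[0][3] = 4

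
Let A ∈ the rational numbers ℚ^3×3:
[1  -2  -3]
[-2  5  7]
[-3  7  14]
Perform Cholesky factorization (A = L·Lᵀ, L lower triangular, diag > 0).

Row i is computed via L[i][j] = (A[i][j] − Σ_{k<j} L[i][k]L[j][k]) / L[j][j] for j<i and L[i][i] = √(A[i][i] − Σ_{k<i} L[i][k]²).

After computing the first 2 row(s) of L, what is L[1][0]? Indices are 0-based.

Step 1: L[0][0] = √(1) = 1.
  L[1][0] = (-2) / L[0][0] = -2.
Step 2: L[1][1] = √(1) = 1.

L[1][0] = -2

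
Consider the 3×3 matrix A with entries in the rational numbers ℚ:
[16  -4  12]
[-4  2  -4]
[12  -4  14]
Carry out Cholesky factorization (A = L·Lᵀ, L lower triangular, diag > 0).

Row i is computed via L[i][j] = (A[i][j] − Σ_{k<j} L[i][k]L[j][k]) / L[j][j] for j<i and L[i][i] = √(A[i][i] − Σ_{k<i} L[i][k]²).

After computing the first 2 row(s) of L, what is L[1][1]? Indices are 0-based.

L[1][1] = 1

Step 1: L[0][0] = √(16) = 4.
  L[1][0] = (-4) / L[0][0] = -1.
Step 2: L[1][1] = √(1) = 1.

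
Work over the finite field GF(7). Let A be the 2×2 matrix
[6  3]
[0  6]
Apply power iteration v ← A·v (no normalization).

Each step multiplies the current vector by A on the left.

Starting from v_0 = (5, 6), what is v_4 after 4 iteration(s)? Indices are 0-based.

v_4 = (3, 6)

v_0 = (5, 6).
v_1 = A·v_0 = (6, 1).
v_2 = A·v_1 = (4, 6).
v_3 = A·v_2 = (0, 1).
v_4 = A·v_3 = (3, 6).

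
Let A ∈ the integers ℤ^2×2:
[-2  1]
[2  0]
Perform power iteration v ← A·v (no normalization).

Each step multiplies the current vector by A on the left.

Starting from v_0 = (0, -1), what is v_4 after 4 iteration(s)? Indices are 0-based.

v_4 = (16, -12)

v_0 = (0, -1).
v_1 = A·v_0 = (-1, 0).
v_2 = A·v_1 = (2, -2).
v_3 = A·v_2 = (-6, 4).
v_4 = A·v_3 = (16, -12).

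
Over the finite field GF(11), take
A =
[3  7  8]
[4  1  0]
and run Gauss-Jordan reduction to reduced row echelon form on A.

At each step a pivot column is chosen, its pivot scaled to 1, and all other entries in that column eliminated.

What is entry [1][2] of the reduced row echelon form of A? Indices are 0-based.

M[1][2] = 7

[1] R0 /= 3  ⇒  (1, 6, 10)
     R1 -= 4·R0  ⇒  (0, 10, 4)
[2] R1 /= 10  ⇒  (0, 1, 7)
     R0 -= 6·R1  ⇒  (1, 0, 1)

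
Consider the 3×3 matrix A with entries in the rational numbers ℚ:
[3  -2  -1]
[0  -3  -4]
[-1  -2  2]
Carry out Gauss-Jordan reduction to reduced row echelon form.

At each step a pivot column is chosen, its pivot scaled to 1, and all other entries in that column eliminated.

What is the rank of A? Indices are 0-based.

rank = 3

[1] R0 /= 3  ⇒  (1, -2/3, -1/3)
     R2 -= -1·R0  ⇒  (0, -8/3, 5/3)
[2] R1 /= -3  ⇒  (0, 1, 4/3)
     R0 -= -2/3·R1  ⇒  (1, 0, 5/9)
     R2 -= -8/3·R1  ⇒  (0, 0, 47/9)
[3] R2 /= 47/9  ⇒  (0, 0, 1)
     R0 -= 5/9·R2  ⇒  (1, 0, 0)
     R1 -= 4/3·R2  ⇒  (0, 1, 0)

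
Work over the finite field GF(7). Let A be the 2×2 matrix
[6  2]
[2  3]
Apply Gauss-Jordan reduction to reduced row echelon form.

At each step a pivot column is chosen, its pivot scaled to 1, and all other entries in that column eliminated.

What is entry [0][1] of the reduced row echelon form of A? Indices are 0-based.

M[0][1] = 5

step 1: normalize row 0 (÷6) = (1, 5)
  row 1: subtract 2×row0 = (0, 0)
skip col 1 (zero from row 1)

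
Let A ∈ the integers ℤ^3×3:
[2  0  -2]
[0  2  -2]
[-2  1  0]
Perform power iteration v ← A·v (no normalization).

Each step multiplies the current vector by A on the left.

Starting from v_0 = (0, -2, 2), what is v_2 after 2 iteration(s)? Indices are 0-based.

v_0 = (0, -2, 2).
v_1 = A·v_0 = (-4, -8, -2).
v_2 = A·v_1 = (-4, -12, 0).

v_2 = (-4, -12, 0)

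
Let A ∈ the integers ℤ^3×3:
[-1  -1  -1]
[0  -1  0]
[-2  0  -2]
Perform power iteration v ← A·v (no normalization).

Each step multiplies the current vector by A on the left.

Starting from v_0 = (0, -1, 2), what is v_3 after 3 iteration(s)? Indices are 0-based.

v_0 = (0, -1, 2).
v_1 = A·v_0 = (-1, 1, -4).
v_2 = A·v_1 = (4, -1, 10).
v_3 = A·v_2 = (-13, 1, -28).

v_3 = (-13, 1, -28)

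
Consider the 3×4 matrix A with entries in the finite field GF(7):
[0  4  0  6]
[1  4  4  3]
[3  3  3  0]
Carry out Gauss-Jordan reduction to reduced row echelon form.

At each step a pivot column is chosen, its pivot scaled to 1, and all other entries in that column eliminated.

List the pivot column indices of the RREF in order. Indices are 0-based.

pivot columns: 0, 1, 2

pivot(0,0): swap R0↔R1
pivot(0,0)=1: scale R0 → (1, 4, 4, 3)
  clear (2,0): R2 −= (3)R0 → (0, 5, 5, 5)
pivot(1,1)=4: scale R1 → (0, 1, 0, 5)
  clear (0,1): R0 −= (4)R1 → (1, 0, 4, 4)
  clear (2,1): R2 −= (5)R1 → (0, 0, 5, 1)
pivot(2,2)=5: scale R2 → (0, 0, 1, 3)
  clear (0,2): R0 −= (4)R2 → (1, 0, 0, 6)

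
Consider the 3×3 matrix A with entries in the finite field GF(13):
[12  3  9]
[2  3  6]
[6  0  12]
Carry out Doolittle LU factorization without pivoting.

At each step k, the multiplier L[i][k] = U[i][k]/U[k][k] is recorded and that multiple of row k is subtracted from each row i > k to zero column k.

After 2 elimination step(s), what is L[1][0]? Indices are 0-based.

k=0: U[0][0]=12
  eliminate (1,0): mult=11, new row 1: (0, 9, 11); set L[1][0]=11
  eliminate (2,0): mult=7, new row 2: (0, 5, 1); set L[2][0]=7
k=1: U[1][1]=9
  eliminate (2,1): mult=2, new row 2: (0, 0, 5); set L[2][1]=2

L[1][0] = 11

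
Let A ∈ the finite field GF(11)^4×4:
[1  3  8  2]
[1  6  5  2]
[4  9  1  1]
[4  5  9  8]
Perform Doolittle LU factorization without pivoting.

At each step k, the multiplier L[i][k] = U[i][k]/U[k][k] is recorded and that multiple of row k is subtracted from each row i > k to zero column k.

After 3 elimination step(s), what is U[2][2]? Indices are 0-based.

[col 0] pivot 1
  R1 -= 1*R0 → (0, 3, 8, 0)  (L[1][0] := 1)
  R2 -= 4*R0 → (0, 8, 2, 4)  (L[2][0] := 4)
  R3 -= 4*R0 → (0, 4, 10, 0)  (L[3][0] := 4)
[col 1] pivot 3
  R2 -= 10*R1 → (0, 0, 10, 4)  (L[2][1] := 10)
  R3 -= 5*R1 → (0, 0, 3, 0)  (L[3][1] := 5)
[col 2] pivot 10
  R3 -= 8*R2 → (0, 0, 0, 1)  (L[3][2] := 8)

U[2][2] = 10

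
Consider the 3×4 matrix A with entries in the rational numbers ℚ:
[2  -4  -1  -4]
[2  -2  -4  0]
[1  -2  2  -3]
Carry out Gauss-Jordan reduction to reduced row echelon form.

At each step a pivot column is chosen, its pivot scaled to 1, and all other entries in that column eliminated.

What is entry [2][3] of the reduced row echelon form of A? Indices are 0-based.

M[2][3] = -2/5

[1] R0 /= 2  ⇒  (1, -2, -1/2, -2)
     R1 -= 2·R0  ⇒  (0, 2, -3, 4)
     R2 -= 1·R0  ⇒  (0, 0, 5/2, -1)
[2] R1 /= 2  ⇒  (0, 1, -3/2, 2)
     R0 -= -2·R1  ⇒  (1, 0, -7/2, 2)
[3] R2 /= 5/2  ⇒  (0, 0, 1, -2/5)
     R0 -= -7/2·R2  ⇒  (1, 0, 0, 3/5)
     R1 -= -3/2·R2  ⇒  (0, 1, 0, 7/5)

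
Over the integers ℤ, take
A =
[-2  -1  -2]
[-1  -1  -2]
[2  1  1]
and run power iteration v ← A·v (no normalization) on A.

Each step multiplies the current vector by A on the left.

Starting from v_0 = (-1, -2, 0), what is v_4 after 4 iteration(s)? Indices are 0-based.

v_0 = (-1, -2, 0).
v_1 = A·v_0 = (4, 3, -4).
v_2 = A·v_1 = (-3, 1, 7).
v_3 = A·v_2 = (-9, -12, 2).
v_4 = A·v_3 = (26, 17, -28).

v_4 = (26, 17, -28)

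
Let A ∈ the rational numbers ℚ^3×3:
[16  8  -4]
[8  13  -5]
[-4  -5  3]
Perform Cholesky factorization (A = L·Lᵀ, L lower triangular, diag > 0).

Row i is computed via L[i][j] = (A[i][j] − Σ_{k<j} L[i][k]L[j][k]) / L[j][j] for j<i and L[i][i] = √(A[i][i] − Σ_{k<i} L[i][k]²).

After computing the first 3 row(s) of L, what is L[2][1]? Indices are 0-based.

L[2][1] = -1

Step 1: L[0][0] = √(16) = 4.
  L[1][0] = (8) / L[0][0] = 2.
Step 2: L[1][1] = √(9) = 3.
  L[2][0] = (-4) / L[0][0] = -1.
  L[2][1] = (-3) / L[1][1] = -1.
Step 3: L[2][2] = √(1) = 1.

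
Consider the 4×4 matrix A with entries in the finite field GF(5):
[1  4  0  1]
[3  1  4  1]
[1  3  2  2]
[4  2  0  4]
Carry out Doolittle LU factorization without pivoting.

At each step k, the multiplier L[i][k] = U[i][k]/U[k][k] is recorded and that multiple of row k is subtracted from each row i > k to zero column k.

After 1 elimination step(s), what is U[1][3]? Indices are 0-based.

U[1][3] = 3

Step 1: pivot at (0,0) is 1.
  row1 ← row1 − (3)·row0  ⇒  L[1][0]=3, U row1=(0, 4, 4, 3)
  row2 ← row2 − (1)·row0  ⇒  L[2][0]=1, U row2=(0, 4, 2, 1)
  row3 ← row3 − (4)·row0  ⇒  L[3][0]=4, U row3=(0, 1, 0, 0)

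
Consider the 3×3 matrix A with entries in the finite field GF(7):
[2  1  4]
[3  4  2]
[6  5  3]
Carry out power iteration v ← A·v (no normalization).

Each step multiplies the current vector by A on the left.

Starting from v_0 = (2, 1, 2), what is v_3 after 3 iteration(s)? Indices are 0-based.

v_3 = (6, 1, 6)

v_0 = (2, 1, 2).
v_1 = A·v_0 = (6, 0, 2).
v_2 = A·v_1 = (6, 1, 0).
v_3 = A·v_2 = (6, 1, 6).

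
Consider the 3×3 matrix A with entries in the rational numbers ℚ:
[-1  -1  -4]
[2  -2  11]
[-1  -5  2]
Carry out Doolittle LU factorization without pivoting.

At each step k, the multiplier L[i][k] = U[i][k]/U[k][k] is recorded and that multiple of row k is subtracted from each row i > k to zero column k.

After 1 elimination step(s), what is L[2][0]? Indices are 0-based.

L[2][0] = 1

Step 1: pivot at (0,0) is -1.
  row1 ← row1 − (-2)·row0  ⇒  L[1][0]=-2, U row1=(0, -4, 3)
  row2 ← row2 − (1)·row0  ⇒  L[2][0]=1, U row2=(0, -4, 6)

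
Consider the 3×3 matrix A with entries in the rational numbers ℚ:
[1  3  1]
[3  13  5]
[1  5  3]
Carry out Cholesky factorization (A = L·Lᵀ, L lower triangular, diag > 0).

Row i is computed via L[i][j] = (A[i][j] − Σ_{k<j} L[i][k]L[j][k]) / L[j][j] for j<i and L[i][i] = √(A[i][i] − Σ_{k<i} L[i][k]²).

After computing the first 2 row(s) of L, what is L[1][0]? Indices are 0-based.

Step 1: L[0][0] = √(1) = 1.
  L[1][0] = (3) / L[0][0] = 3.
Step 2: L[1][1] = √(4) = 2.

L[1][0] = 3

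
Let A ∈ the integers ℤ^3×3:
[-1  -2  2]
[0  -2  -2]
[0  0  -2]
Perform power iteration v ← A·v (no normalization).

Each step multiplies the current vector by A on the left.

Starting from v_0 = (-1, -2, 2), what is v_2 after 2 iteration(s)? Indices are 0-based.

v_2 = (-17, 8, 8)

v_0 = (-1, -2, 2).
v_1 = A·v_0 = (9, 0, -4).
v_2 = A·v_1 = (-17, 8, 8).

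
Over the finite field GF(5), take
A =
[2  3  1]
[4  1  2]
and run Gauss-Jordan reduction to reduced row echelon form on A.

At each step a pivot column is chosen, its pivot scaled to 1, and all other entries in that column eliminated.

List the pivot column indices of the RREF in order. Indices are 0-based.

pivot columns: 0

[1] R0 /= 2  ⇒  (1, 4, 3)
     R1 -= 4·R0  ⇒  (0, 0, 0)
column 1 empty below row 1
column 2 empty below row 1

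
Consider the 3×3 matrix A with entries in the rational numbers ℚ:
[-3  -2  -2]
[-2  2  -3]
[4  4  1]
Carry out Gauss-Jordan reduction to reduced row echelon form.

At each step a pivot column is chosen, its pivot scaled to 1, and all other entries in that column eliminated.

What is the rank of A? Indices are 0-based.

rank = 3

pivot(0,0)=-3: scale R0 → (1, 2/3, 2/3)
  clear (1,0): R1 −= (-2)R0 → (0, 10/3, -5/3)
  clear (2,0): R2 −= (4)R0 → (0, 4/3, -5/3)
pivot(1,1)=10/3: scale R1 → (0, 1, -1/2)
  clear (0,1): R0 −= (2/3)R1 → (1, 0, 1)
  clear (2,1): R2 −= (4/3)R1 → (0, 0, -1)
pivot(2,2)=-1: scale R2 → (0, 0, 1)
  clear (0,2): R0 −= (1)R2 → (1, 0, 0)
  clear (1,2): R1 −= (-1/2)R2 → (0, 1, 0)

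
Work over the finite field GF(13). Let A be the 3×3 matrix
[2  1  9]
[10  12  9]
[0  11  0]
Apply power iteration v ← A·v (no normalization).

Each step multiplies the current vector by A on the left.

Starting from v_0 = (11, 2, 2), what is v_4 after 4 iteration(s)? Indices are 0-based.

v_4 = (8, 10, 12)

v_0 = (11, 2, 2).
v_1 = A·v_0 = (3, 9, 9).
v_2 = A·v_1 = (5, 11, 8).
v_3 = A·v_2 = (2, 7, 4).
v_4 = A·v_3 = (8, 10, 12).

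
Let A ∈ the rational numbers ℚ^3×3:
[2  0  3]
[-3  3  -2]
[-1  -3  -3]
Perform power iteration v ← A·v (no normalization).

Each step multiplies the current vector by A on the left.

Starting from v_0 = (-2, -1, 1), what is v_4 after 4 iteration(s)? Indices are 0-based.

v_0 = (-2, -1, 1).
v_1 = A·v_0 = (-1, 1, 2).
v_2 = A·v_1 = (4, 2, -8).
v_3 = A·v_2 = (-16, 10, 14).
v_4 = A·v_3 = (10, 50, -56).

v_4 = (10, 50, -56)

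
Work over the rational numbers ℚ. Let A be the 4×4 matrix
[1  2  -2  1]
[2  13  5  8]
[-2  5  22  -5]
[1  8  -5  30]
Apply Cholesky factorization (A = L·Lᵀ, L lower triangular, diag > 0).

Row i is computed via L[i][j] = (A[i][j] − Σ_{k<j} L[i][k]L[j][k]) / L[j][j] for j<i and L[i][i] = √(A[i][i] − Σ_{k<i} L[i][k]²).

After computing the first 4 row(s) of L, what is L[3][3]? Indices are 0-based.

Step 1: L[0][0] = √(1) = 1.
  L[1][0] = (2) / L[0][0] = 2.
Step 2: L[1][1] = √(9) = 3.
  L[2][0] = (-2) / L[0][0] = -2.
  L[2][1] = (9) / L[1][1] = 3.
Step 3: L[2][2] = √(9) = 3.
  L[3][0] = (1) / L[0][0] = 1.
  L[3][1] = (6) / L[1][1] = 2.
  L[3][2] = (-9) / L[2][2] = -3.
Step 4: L[3][3] = √(16) = 4.

L[3][3] = 4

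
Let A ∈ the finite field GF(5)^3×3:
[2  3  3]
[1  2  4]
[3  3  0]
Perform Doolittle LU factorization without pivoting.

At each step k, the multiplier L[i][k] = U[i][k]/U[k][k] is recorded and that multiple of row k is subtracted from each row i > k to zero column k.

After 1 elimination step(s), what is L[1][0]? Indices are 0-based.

[col 0] pivot 2
  R1 -= 3*R0 → (0, 3, 0)  (L[1][0] := 3)
  R2 -= 4*R0 → (0, 1, 3)  (L[2][0] := 4)

L[1][0] = 3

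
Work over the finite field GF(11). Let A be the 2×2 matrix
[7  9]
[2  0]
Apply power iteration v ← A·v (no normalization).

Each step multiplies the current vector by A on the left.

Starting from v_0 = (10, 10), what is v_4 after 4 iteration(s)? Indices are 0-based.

v_4 = (10, 2)

v_0 = (10, 10).
v_1 = A·v_0 = (6, 9).
v_2 = A·v_1 = (2, 1).
v_3 = A·v_2 = (1, 4).
v_4 = A·v_3 = (10, 2).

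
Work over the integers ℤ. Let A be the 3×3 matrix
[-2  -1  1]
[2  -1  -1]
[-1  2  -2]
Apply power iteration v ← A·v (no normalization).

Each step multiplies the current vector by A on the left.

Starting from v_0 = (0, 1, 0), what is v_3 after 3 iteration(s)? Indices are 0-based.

v_3 = (-12, 18, -1)

v_0 = (0, 1, 0).
v_1 = A·v_0 = (-1, -1, 2).
v_2 = A·v_1 = (5, -3, -5).
v_3 = A·v_2 = (-12, 18, -1).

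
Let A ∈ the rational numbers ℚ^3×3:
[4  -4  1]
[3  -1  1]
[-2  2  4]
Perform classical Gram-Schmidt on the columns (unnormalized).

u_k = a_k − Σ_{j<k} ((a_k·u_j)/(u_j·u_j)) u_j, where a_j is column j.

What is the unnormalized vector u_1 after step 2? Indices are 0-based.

Step 1: u_0 = a_0 = (4, 3, -2).
Step 2: u_1 = a_1 − (-23/29)·u_0 = (-24/29, 40/29, 12/29).

u_1 = (-24/29, 40/29, 12/29)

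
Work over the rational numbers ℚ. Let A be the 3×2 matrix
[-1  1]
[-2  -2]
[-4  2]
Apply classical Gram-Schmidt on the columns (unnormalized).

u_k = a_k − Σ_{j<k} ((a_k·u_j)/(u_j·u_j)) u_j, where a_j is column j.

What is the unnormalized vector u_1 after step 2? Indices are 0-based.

Step 1: u_0 = a_0 = (-1, -2, -4).
Step 2: u_1 = a_1 − (-5/21)·u_0 = (16/21, -52/21, 22/21).

u_1 = (16/21, -52/21, 22/21)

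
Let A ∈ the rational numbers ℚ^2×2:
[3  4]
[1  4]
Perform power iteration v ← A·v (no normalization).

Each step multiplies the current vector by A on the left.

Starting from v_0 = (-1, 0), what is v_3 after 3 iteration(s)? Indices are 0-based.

v_3 = (-67, -41)

v_0 = (-1, 0).
v_1 = A·v_0 = (-3, -1).
v_2 = A·v_1 = (-13, -7).
v_3 = A·v_2 = (-67, -41).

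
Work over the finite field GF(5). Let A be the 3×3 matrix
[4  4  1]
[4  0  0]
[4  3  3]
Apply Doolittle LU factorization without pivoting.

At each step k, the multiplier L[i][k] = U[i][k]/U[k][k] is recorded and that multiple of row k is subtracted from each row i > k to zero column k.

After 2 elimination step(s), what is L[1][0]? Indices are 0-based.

Step 1: pivot at (0,0) is 4.
  row1 ← row1 − (1)·row0  ⇒  L[1][0]=1, U row1=(0, 1, 4)
  row2 ← row2 − (1)·row0  ⇒  L[2][0]=1, U row2=(0, 4, 2)
Step 2: pivot at (1,1) is 1.
  row2 ← row2 − (4)·row1  ⇒  L[2][1]=4, U row2=(0, 0, 1)

L[1][0] = 1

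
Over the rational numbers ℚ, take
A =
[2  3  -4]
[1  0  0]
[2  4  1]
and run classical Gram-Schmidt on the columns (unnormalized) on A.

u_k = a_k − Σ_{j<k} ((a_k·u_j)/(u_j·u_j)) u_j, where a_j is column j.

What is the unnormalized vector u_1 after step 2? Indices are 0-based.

u_1 = (-1/9, -14/9, 8/9)

Step 1: u_0 = a_0 = (2, 1, 2).
Step 2: u_1 = a_1 − (14/9)·u_0 = (-1/9, -14/9, 8/9).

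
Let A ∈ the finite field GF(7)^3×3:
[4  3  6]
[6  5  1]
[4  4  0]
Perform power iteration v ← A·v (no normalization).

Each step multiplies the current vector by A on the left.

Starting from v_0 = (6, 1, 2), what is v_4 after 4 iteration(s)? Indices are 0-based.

v_0 = (6, 1, 2).
v_1 = A·v_0 = (4, 1, 0).
v_2 = A·v_1 = (5, 1, 6).
v_3 = A·v_2 = (3, 6, 3).
v_4 = A·v_3 = (6, 2, 1).

v_4 = (6, 2, 1)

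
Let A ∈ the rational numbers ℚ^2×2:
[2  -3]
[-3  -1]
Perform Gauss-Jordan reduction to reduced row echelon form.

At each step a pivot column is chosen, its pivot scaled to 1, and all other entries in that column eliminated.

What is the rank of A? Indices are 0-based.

rank = 2

pivot(0,0)=2: scale R0 → (1, -3/2)
  clear (1,0): R1 −= (-3)R0 → (0, -11/2)
pivot(1,1)=-11/2: scale R1 → (0, 1)
  clear (0,1): R0 −= (-3/2)R1 → (1, 0)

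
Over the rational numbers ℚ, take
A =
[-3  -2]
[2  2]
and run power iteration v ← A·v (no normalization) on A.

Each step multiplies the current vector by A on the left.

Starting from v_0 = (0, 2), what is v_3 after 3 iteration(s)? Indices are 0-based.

v_3 = (-12, 8)

v_0 = (0, 2).
v_1 = A·v_0 = (-4, 4).
v_2 = A·v_1 = (4, 0).
v_3 = A·v_2 = (-12, 8).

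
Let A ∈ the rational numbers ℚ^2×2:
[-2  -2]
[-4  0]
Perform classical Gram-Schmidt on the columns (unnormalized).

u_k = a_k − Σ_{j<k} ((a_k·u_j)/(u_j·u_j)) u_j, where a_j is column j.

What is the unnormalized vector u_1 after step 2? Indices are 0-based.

u_1 = (-8/5, 4/5)

Step 1: u_0 = a_0 = (-2, -4).
Step 2: u_1 = a_1 − (1/5)·u_0 = (-8/5, 4/5).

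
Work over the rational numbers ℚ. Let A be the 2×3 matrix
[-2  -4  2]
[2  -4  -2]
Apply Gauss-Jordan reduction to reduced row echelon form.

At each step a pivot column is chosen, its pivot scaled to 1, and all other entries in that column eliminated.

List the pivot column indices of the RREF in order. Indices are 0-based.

[1] R0 /= -2  ⇒  (1, 2, -1)
     R1 -= 2·R0  ⇒  (0, -8, 0)
[2] R1 /= -8  ⇒  (0, 1, 0)
     R0 -= 2·R1  ⇒  (1, 0, -1)

pivot columns: 0, 1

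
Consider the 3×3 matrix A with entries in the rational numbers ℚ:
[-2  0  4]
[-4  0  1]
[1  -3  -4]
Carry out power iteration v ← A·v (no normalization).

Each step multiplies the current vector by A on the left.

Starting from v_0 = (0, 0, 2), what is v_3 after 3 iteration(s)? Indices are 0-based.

v_0 = (0, 0, 2).
v_1 = A·v_0 = (8, 2, -8).
v_2 = A·v_1 = (-48, -40, 34).
v_3 = A·v_2 = (232, 226, -64).

v_3 = (232, 226, -64)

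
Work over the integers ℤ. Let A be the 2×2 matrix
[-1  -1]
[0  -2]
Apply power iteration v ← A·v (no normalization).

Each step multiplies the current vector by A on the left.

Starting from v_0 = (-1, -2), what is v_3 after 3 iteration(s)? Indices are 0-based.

v_3 = (15, 16)

v_0 = (-1, -2).
v_1 = A·v_0 = (3, 4).
v_2 = A·v_1 = (-7, -8).
v_3 = A·v_2 = (15, 16).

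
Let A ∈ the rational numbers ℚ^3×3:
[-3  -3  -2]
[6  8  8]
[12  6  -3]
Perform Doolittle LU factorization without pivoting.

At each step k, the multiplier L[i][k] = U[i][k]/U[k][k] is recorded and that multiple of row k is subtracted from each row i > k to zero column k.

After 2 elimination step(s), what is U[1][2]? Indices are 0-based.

[col 0] pivot -3
  R1 -= -2*R0 → (0, 2, 4)  (L[1][0] := -2)
  R2 -= -4*R0 → (0, -6, -11)  (L[2][0] := -4)
[col 1] pivot 2
  R2 -= -3*R1 → (0, 0, 1)  (L[2][1] := -3)

U[1][2] = 4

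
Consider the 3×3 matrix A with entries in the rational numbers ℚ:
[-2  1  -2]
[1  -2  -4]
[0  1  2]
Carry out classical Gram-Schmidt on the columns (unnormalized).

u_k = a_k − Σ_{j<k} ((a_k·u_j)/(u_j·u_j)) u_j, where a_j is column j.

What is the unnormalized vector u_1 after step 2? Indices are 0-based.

u_1 = (-3/5, -6/5, 1)

Step 1: u_0 = a_0 = (-2, 1, 0).
Step 2: u_1 = a_1 − (-4/5)·u_0 = (-3/5, -6/5, 1).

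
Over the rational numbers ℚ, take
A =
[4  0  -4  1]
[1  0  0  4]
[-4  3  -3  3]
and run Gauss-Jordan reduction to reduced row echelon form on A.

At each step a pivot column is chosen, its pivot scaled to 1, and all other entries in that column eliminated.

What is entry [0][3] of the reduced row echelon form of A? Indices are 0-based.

M[0][3] = 4

[1] R0 /= 4  ⇒  (1, 0, -1, 1/4)
     R1 -= 1·R0  ⇒  (0, 0, 1, 15/4)
     R2 -= -4·R0  ⇒  (0, 3, -7, 4)
[2] R1 <-> R2
[2] R1 /= 3  ⇒  (0, 1, -7/3, 4/3)
[3] R2 /= 1  ⇒  (0, 0, 1, 15/4)
     R0 -= -1·R2  ⇒  (1, 0, 0, 4)
     R1 -= -7/3·R2  ⇒  (0, 1, 0, 121/12)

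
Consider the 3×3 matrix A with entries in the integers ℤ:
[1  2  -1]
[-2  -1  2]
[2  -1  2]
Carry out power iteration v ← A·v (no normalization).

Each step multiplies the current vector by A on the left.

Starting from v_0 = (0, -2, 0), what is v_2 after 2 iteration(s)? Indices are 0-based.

v_0 = (0, -2, 0).
v_1 = A·v_0 = (-4, 2, 2).
v_2 = A·v_1 = (-2, 10, -6).

v_2 = (-2, 10, -6)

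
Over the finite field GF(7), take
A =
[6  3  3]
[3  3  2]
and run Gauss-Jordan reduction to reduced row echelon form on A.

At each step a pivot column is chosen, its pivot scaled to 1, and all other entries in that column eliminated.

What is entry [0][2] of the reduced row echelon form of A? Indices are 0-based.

step 1: normalize row 0 (÷6) = (1, 4, 4)
  row 1: subtract 3×row0 = (0, 5, 4)
step 2: normalize row 1 (÷5) = (0, 1, 5)
  row 0: subtract 4×row1 = (1, 0, 5)

M[0][2] = 5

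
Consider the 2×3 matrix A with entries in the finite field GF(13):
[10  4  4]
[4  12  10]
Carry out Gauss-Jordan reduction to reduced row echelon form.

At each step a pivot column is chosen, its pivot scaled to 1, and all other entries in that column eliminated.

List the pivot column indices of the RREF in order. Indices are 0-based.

step 1: normalize row 0 (÷10) = (1, 3, 3)
  row 1: subtract 4×row0 = (0, 0, 11)
skip col 1 (zero from row 1)
step 2: normalize row 1 (÷11) = (0, 0, 1)
  row 0: subtract 3×row1 = (1, 3, 0)

pivot columns: 0, 2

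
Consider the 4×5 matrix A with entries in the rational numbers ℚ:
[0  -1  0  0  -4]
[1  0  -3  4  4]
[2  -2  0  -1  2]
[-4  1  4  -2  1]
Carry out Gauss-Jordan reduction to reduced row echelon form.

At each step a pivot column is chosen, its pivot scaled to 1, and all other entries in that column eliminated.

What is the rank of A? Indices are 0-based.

rank = 4

pivot(0,0): swap R0↔R1
pivot(0,0)=1: scale R0 → (1, 0, -3, 4, 4)
  clear (2,0): R2 −= (2)R0 → (0, -2, 6, -9, -6)
  clear (3,0): R3 −= (-4)R0 → (0, 1, -8, 14, 17)
pivot(1,1)=-1: scale R1 → (0, 1, 0, 0, 4)
  clear (2,1): R2 −= (-2)R1 → (0, 0, 6, -9, 2)
  clear (3,1): R3 −= (1)R1 → (0, 0, -8, 14, 13)
pivot(2,2)=6: scale R2 → (0, 0, 1, -3/2, 1/3)
  clear (0,2): R0 −= (-3)R2 → (1, 0, 0, -1/2, 5)
  clear (3,2): R3 −= (-8)R2 → (0, 0, 0, 2, 47/3)
pivot(3,3)=2: scale R3 → (0, 0, 0, 1, 47/6)
  clear (0,3): R0 −= (-1/2)R3 → (1, 0, 0, 0, 107/12)
  clear (2,3): R2 −= (-3/2)R3 → (0, 0, 1, 0, 145/12)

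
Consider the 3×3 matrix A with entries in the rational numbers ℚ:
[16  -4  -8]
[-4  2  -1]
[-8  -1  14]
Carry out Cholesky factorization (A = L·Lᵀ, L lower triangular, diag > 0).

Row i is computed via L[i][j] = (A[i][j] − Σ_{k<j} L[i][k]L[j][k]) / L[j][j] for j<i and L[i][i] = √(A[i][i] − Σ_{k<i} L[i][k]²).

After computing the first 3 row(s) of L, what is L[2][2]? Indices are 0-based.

Step 1: L[0][0] = √(16) = 4.
  L[1][0] = (-4) / L[0][0] = -1.
Step 2: L[1][1] = √(1) = 1.
  L[2][0] = (-8) / L[0][0] = -2.
  L[2][1] = (-3) / L[1][1] = -3.
Step 3: L[2][2] = √(1) = 1.

L[2][2] = 1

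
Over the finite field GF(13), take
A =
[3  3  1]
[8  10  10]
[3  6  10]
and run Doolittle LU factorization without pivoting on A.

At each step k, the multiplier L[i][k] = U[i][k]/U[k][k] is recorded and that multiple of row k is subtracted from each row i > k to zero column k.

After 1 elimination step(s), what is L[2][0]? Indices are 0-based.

Step 1: pivot at (0,0) is 3.
  row1 ← row1 − (7)·row0  ⇒  L[1][0]=7, U row1=(0, 2, 3)
  row2 ← row2 − (1)·row0  ⇒  L[2][0]=1, U row2=(0, 3, 9)

L[2][0] = 1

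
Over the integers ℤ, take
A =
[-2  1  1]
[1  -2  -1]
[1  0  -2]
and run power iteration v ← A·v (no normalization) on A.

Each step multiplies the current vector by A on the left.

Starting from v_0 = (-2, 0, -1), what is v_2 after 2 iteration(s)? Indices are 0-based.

v_2 = (-7, 5, 3)

v_0 = (-2, 0, -1).
v_1 = A·v_0 = (3, -1, 0).
v_2 = A·v_1 = (-7, 5, 3).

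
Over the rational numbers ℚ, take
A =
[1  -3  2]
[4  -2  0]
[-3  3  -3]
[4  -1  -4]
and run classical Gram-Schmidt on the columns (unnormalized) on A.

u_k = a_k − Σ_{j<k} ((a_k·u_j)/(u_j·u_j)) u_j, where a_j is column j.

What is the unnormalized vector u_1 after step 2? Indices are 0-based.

u_1 = (-17/7, 2/7, 9/7, 9/7)

Step 1: u_0 = a_0 = (1, 4, -3, 4).
Step 2: u_1 = a_1 − (-4/7)·u_0 = (-17/7, 2/7, 9/7, 9/7).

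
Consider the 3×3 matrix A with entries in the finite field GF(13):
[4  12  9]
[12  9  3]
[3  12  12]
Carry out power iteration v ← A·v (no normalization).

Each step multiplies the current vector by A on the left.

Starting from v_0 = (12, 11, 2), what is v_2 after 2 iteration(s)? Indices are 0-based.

v_2 = (9, 6, 10)

v_0 = (12, 11, 2).
v_1 = A·v_0 = (3, 2, 10).
v_2 = A·v_1 = (9, 6, 10).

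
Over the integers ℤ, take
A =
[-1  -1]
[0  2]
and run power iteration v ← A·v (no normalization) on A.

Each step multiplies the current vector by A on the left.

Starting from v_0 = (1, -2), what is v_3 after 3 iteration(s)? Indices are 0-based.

v_3 = (5, -16)

v_0 = (1, -2).
v_1 = A·v_0 = (1, -4).
v_2 = A·v_1 = (3, -8).
v_3 = A·v_2 = (5, -16).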